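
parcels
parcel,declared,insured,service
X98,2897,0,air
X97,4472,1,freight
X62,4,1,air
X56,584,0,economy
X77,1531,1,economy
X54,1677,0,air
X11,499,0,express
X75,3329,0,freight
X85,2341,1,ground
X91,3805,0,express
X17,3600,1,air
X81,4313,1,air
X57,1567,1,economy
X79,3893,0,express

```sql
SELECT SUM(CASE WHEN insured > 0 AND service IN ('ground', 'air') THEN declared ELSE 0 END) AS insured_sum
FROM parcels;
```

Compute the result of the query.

10258

parcel=X98: ✗
parcel=X97: ✗
parcel=X62: ✓ → 4
parcel=X56: ✗
parcel=X77: ✗
parcel=X54: ✗
parcel=X11: ✗
parcel=X75: ✗
parcel=X85: ✓ → 2341
parcel=X91: ✗
parcel=X17: ✓ → 3600
parcel=X81: ✓ → 4313
parcel=X57: ✗
parcel=X79: ✗
insured_sum = 4 + 2341 + 3600 + 4313 = 10258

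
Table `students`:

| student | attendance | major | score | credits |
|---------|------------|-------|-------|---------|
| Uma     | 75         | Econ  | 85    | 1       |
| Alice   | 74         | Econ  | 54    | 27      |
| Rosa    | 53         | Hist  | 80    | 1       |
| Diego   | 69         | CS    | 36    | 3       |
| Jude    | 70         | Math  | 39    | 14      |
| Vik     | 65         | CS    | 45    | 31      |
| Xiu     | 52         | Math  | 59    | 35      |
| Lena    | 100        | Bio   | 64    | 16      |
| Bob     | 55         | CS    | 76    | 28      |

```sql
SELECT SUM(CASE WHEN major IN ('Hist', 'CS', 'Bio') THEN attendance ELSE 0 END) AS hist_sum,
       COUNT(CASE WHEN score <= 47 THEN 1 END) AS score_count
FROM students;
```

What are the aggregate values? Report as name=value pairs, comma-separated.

hist_sum=342, score_count=3

[hist_sum: major IN ('Hist', 'CS', 'Bio')]
student=Uma: ✗
student=Alice: ✗
student=Rosa: ✓ → 53
student=Diego: ✓ → 69
student=Jude: ✗
student=Vik: ✓ → 65
student=Xiu: ✗
student=Lena: ✓ → 100
student=Bob: ✓ → 55
hist_sum = 53 + 69 + 65 + 100 + 55 = 342
—
[score_count: score <= 47]
student=Uma: ✗
student=Alice: ✗
student=Rosa: ✗
student=Diego: ✓ → 1
student=Jude: ✓ → 1
student=Vik: ✓ → 1
student=Xiu: ✗
student=Lena: ✗
student=Bob: ✗
score_count = COUNT(1, 1, 1) = 3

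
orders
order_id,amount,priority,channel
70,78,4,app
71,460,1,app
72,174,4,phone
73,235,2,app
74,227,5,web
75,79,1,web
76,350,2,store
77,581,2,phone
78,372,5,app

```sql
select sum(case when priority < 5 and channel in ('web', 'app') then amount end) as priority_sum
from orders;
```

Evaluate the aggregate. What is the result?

order_id=70: ✓ → 78
order_id=71: ✓ → 460
order_id=72: ✗
order_id=73: ✓ → 235
order_id=74: ✗
order_id=75: ✓ → 79
order_id=76: ✗
order_id=77: ✗
order_id=78: ✗
priority_sum = 78 + 460 + 235 + 79 = 852

852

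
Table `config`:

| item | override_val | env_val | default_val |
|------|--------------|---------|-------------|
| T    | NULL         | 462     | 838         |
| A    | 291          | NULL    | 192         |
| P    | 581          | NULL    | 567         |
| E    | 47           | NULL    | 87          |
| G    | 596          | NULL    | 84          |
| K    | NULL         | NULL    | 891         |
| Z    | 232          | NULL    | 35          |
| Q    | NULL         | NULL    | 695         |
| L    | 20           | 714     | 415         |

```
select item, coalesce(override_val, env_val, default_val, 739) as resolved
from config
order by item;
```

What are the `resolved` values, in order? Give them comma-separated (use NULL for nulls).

item=A: override_val=291 → 291
item=E: override_val=47 → 47
item=G: override_val=596 → 596
item=K: override_val=NULL, env_val=NULL, default_val=891 → 891
item=L: override_val=20 → 20
item=P: override_val=581 → 581
item=Q: override_val=NULL, env_val=NULL, default_val=695 → 695
item=T: override_val=NULL, env_val=462 → 462
item=Z: override_val=232 → 232

291, 47, 596, 891, 20, 581, 695, 462, 232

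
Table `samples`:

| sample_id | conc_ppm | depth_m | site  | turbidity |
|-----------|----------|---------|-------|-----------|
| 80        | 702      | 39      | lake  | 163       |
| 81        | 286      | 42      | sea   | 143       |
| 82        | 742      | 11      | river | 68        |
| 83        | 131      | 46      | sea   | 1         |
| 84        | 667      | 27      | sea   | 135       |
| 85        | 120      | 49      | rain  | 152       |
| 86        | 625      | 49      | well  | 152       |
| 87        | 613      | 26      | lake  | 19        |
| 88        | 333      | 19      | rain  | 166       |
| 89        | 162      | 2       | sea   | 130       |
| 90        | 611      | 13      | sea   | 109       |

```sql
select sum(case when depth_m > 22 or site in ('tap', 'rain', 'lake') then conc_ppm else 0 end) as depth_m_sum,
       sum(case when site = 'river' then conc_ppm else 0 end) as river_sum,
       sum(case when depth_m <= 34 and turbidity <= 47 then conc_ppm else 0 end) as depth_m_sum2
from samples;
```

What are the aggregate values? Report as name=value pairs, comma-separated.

depth_m_sum=3477, river_sum=742, depth_m_sum2=613

[depth_m_sum: depth_m > 22 or site in ('tap', 'rain', 'lake')]
sample_id=80: ✓ → 702
sample_id=81: ✓ → 286
sample_id=82: ✗
sample_id=83: ✓ → 131
sample_id=84: ✓ → 667
sample_id=85: ✓ → 120
sample_id=86: ✓ → 625
sample_id=87: ✓ → 613
sample_id=88: ✓ → 333
sample_id=89: ✗
sample_id=90: ✗
depth_m_sum = 702 + 286 + 131 + 667 + 120 + 625 + 613 + 333 = 3477
—
[river_sum: site = 'river']
sample_id=80: ✗
sample_id=81: ✗
sample_id=82: ✓ → 742
sample_id=83: ✗
sample_id=84: ✗
sample_id=85: ✗
sample_id=86: ✗
sample_id=87: ✗
sample_id=88: ✗
sample_id=89: ✗
sample_id=90: ✗
river_sum = 742
—
[depth_m_sum2: depth_m <= 34 and turbidity <= 47]
sample_id=80: ✗
sample_id=81: ✗
sample_id=82: ✗
sample_id=83: ✗
sample_id=84: ✗
sample_id=85: ✗
sample_id=86: ✗
sample_id=87: ✓ → 613
sample_id=88: ✗
sample_id=89: ✗
sample_id=90: ✗
depth_m_sum2 = 613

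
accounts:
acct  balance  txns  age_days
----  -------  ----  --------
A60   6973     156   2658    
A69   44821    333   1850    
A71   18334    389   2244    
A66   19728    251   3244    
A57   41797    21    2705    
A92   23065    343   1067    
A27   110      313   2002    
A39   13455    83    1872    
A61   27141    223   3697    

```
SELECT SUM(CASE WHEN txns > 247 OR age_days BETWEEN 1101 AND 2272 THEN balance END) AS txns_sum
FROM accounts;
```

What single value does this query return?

acct=A60: ✗
acct=A69: ✓ → 44821
acct=A71: ✓ → 18334
acct=A66: ✓ → 19728
acct=A57: ✗
acct=A92: ✓ → 23065
acct=A27: ✓ → 110
acct=A39: ✓ → 13455
acct=A61: ✗
txns_sum = 44821 + 18334 + 19728 + 23065 + 110 + 13455 = 119513

119513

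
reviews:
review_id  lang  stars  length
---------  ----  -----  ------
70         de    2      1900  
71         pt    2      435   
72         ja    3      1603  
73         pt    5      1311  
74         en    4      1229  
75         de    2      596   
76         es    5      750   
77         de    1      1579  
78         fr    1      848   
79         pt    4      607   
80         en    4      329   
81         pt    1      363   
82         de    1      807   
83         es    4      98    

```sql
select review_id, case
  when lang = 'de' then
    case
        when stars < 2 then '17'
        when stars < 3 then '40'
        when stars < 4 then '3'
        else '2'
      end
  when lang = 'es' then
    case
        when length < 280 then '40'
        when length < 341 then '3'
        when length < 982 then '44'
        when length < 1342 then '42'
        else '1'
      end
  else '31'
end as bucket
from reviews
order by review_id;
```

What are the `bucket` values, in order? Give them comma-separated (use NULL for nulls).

review_id=70: lang='de' → inner[stars < 3] → 40
review_id=71: lang='pt' → outer ELSE → 31
review_id=72: lang='ja' → outer ELSE → 31
review_id=73: lang='pt' → outer ELSE → 31
review_id=74: lang='en' → outer ELSE → 31
review_id=75: lang='de' → inner[stars < 3] → 40
review_id=76: lang='es' → inner[length < 982] → 44
review_id=77: lang='de' → inner[stars < 2] → 17
review_id=78: lang='fr' → outer ELSE → 31
review_id=79: lang='pt' → outer ELSE → 31
review_id=80: lang='en' → outer ELSE → 31
review_id=81: lang='pt' → outer ELSE → 31
review_id=82: lang='de' → inner[stars < 2] → 17
review_id=83: lang='es' → inner[length < 280] → 40

40, 31, 31, 31, 31, 40, 44, 17, 31, 31, 31, 31, 17, 40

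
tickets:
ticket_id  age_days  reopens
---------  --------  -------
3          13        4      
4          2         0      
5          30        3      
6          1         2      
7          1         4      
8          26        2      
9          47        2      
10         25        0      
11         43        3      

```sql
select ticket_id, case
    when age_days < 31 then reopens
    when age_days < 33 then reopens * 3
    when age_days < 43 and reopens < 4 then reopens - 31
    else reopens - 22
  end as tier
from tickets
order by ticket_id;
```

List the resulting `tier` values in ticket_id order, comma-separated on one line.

4, 0, 3, 2, 4, 2, -20, 0, -19

ticket_id=3: age_days < 31 → 4
ticket_id=4: age_days < 31 → 0
ticket_id=5: age_days < 31 → 3
ticket_id=6: age_days < 31 → 2
ticket_id=7: age_days < 31 → 4
ticket_id=8: age_days < 31 → 2
ticket_id=9: ELSE → -20
ticket_id=10: age_days < 31 → 0
ticket_id=11: ELSE → -19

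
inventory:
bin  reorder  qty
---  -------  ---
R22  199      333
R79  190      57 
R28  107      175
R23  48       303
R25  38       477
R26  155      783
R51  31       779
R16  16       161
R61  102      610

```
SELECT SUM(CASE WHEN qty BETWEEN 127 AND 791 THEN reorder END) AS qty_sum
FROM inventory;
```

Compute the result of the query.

696

bin=R22: ✓ → 199
bin=R79: ✗
bin=R28: ✓ → 107
bin=R23: ✓ → 48
bin=R25: ✓ → 38
bin=R26: ✓ → 155
bin=R51: ✓ → 31
bin=R16: ✓ → 16
bin=R61: ✓ → 102
qty_sum = 199 + 107 + 48 + 38 + 155 + 31 + 16 + 102 = 696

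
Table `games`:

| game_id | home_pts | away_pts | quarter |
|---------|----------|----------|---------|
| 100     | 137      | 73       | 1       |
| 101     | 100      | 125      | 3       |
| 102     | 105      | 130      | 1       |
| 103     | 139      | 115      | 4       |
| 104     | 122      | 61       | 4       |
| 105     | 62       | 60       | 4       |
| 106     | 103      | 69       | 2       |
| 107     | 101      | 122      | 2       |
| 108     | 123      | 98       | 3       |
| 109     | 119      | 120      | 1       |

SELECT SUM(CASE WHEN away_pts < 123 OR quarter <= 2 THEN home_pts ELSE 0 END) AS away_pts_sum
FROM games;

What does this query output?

game_id=100: ✓ → 137
game_id=101: ✗
game_id=102: ✓ → 105
game_id=103: ✓ → 139
game_id=104: ✓ → 122
game_id=105: ✓ → 62
game_id=106: ✓ → 103
game_id=107: ✓ → 101
game_id=108: ✓ → 123
game_id=109: ✓ → 119
away_pts_sum = 137 + 105 + 139 + 122 + 62 + 103 + 101 + 123 + 119 = 1011

1011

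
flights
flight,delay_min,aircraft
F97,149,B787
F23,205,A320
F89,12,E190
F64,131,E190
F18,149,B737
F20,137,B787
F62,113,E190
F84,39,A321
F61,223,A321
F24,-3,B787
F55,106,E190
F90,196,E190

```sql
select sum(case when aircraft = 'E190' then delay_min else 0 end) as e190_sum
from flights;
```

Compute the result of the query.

558

flight=F97: ✗
flight=F23: ✗
flight=F89: ✓ → 12
flight=F64: ✓ → 131
flight=F18: ✗
flight=F20: ✗
flight=F62: ✓ → 113
flight=F84: ✗
flight=F61: ✗
flight=F24: ✗
flight=F55: ✓ → 106
flight=F90: ✓ → 196
e190_sum = 12 + 131 + 113 + 106 + 196 = 558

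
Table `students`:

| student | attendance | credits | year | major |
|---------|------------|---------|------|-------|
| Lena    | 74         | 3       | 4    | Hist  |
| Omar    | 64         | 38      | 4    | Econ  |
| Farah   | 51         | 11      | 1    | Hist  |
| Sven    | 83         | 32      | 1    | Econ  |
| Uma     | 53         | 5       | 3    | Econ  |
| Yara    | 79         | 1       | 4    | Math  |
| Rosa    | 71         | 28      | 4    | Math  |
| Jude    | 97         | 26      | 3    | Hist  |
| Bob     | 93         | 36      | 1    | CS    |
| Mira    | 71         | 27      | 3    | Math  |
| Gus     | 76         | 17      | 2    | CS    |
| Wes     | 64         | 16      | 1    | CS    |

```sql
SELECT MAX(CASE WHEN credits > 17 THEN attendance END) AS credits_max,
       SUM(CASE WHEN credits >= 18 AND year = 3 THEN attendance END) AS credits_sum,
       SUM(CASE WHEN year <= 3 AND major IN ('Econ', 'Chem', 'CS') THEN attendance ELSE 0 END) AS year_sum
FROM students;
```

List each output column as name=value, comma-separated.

credits_max=97, credits_sum=168, year_sum=369

[credits_max: credits > 17]
student=Lena: ✗
student=Omar: ✓ → 64
student=Farah: ✗
student=Sven: ✓ → 83
student=Uma: ✗
student=Yara: ✗
student=Rosa: ✓ → 71
student=Jude: ✓ → 97
student=Bob: ✓ → 93
student=Mira: ✓ → 71
student=Gus: ✗
student=Wes: ✗
credits_max = MAX(64, 83, 71, 97, 93, 71) = 97
—
[credits_sum: credits >= 18 AND year = 3]
student=Lena: ✗
student=Omar: ✗
student=Farah: ✗
student=Sven: ✗
student=Uma: ✗
student=Yara: ✗
student=Rosa: ✗
student=Jude: ✓ → 97
student=Bob: ✗
student=Mira: ✓ → 71
student=Gus: ✗
student=Wes: ✗
credits_sum = 97 + 71 = 168
—
[year_sum: year <= 3 AND major IN ('Econ', 'Chem', 'CS')]
student=Lena: ✗
student=Omar: ✗
student=Farah: ✗
student=Sven: ✓ → 83
student=Uma: ✓ → 53
student=Yara: ✗
student=Rosa: ✗
student=Jude: ✗
student=Bob: ✓ → 93
student=Mira: ✗
student=Gus: ✓ → 76
student=Wes: ✓ → 64
year_sum = 83 + 53 + 93 + 76 + 64 = 369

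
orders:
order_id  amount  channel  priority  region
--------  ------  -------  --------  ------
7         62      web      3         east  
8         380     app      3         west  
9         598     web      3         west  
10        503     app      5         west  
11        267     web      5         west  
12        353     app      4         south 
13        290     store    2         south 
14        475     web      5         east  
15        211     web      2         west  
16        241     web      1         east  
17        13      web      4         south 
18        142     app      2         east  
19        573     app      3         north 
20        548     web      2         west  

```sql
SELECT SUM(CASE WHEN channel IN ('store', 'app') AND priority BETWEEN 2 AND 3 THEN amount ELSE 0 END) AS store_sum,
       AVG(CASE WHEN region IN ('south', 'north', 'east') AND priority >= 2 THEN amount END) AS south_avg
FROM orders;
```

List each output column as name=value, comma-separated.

[store_sum: channel IN ('store', 'app') AND priority BETWEEN 2 AND 3]
order_id=7: ✗
order_id=8: ✓ → 380
order_id=9: ✗
order_id=10: ✗
order_id=11: ✗
order_id=12: ✗
order_id=13: ✓ → 290
order_id=14: ✗
order_id=15: ✗
order_id=16: ✗
order_id=17: ✗
order_id=18: ✓ → 142
order_id=19: ✓ → 573
order_id=20: ✗
store_sum = 380 + 290 + 142 + 573 = 1385
—
[south_avg: region IN ('south', 'north', 'east') AND priority >= 2]
order_id=7: ✓ → 62
order_id=8: ✗
order_id=9: ✗
order_id=10: ✗
order_id=11: ✗
order_id=12: ✓ → 353
order_id=13: ✓ → 290
order_id=14: ✓ → 475
order_id=15: ✗
order_id=16: ✗
order_id=17: ✓ → 13
order_id=18: ✓ → 142
order_id=19: ✓ → 573
order_id=20: ✗
south_avg = (62 + 353 + 290 + 475 + 13 + 142 + 573) / 7 = 272.5714285714

store_sum=1385, south_avg=272.5714285714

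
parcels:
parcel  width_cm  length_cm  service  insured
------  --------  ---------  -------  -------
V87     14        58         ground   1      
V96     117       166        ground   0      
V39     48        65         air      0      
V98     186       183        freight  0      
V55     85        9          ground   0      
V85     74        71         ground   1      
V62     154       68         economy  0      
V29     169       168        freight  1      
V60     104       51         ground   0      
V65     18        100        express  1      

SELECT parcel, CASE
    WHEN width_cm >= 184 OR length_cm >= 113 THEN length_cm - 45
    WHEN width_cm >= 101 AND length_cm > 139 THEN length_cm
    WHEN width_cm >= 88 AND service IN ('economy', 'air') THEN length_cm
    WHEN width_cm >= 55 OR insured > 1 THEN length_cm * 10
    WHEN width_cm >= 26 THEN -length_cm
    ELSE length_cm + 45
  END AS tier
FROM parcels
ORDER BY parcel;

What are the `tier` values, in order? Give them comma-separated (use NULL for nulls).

123, -65, 90, 510, 68, 145, 710, 103, 121, 138

parcel=V29: width_cm >= 184 OR length_cm >= 113 → 123
parcel=V39: width_cm >= 26 → -65
parcel=V55: width_cm >= 55 OR insured > 1 → 90
parcel=V60: width_cm >= 55 OR insured > 1 → 510
parcel=V62: width_cm >= 88 AND service IN ('economy', 'air') → 68
parcel=V65: ELSE → 145
parcel=V85: width_cm >= 55 OR insured > 1 → 710
parcel=V87: ELSE → 103
parcel=V96: width_cm >= 184 OR length_cm >= 113 → 121
parcel=V98: width_cm >= 184 OR length_cm >= 113 → 138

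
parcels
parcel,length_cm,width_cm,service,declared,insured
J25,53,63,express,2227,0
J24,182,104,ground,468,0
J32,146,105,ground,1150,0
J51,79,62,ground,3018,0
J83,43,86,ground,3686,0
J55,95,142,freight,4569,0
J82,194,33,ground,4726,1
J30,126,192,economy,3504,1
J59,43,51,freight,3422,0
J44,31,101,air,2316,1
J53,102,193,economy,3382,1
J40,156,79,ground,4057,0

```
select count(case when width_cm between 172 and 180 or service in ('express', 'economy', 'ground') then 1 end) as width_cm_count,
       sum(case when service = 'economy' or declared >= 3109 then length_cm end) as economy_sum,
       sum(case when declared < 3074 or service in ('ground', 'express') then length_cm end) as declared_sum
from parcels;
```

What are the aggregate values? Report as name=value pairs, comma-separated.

width_cm_count=9, economy_sum=759, declared_sum=884

[width_cm_count: width_cm between 172 and 180 or service in ('express', 'economy', 'ground')]
parcel=J25: ✓ → 1
parcel=J24: ✓ → 1
parcel=J32: ✓ → 1
parcel=J51: ✓ → 1
parcel=J83: ✓ → 1
parcel=J55: ✗
parcel=J82: ✓ → 1
parcel=J30: ✓ → 1
parcel=J59: ✗
parcel=J44: ✗
parcel=J53: ✓ → 1
parcel=J40: ✓ → 1
width_cm_count = COUNT(1, 1, 1, 1, 1, 1, 1, 1, 1) = 9
—
[economy_sum: service = 'economy' or declared >= 3109]
parcel=J25: ✗
parcel=J24: ✗
parcel=J32: ✗
parcel=J51: ✗
parcel=J83: ✓ → 43
parcel=J55: ✓ → 95
parcel=J82: ✓ → 194
parcel=J30: ✓ → 126
parcel=J59: ✓ → 43
parcel=J44: ✗
parcel=J53: ✓ → 102
parcel=J40: ✓ → 156
economy_sum = 43 + 95 + 194 + 126 + 43 + 102 + 156 = 759
—
[declared_sum: declared < 3074 or service in ('ground', 'express')]
parcel=J25: ✓ → 53
parcel=J24: ✓ → 182
parcel=J32: ✓ → 146
parcel=J51: ✓ → 79
parcel=J83: ✓ → 43
parcel=J55: ✗
parcel=J82: ✓ → 194
parcel=J30: ✗
parcel=J59: ✗
parcel=J44: ✓ → 31
parcel=J53: ✗
parcel=J40: ✓ → 156
declared_sum = 53 + 182 + 146 + 79 + 43 + 194 + 31 + 156 = 884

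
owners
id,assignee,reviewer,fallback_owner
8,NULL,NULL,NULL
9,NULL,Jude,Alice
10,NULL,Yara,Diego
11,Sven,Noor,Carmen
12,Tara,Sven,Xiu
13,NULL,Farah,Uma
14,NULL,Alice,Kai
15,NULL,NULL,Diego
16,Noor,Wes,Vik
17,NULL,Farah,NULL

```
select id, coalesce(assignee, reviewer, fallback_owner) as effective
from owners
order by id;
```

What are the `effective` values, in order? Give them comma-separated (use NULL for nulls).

id=8: assignee=NULL, reviewer=NULL, fallback_owner=NULL (all NULL) → NULL
id=9: assignee=NULL, reviewer=Jude → Jude
id=10: assignee=NULL, reviewer=Yara → Yara
id=11: assignee=Sven → Sven
id=12: assignee=Tara → Tara
id=13: assignee=NULL, reviewer=Farah → Farah
id=14: assignee=NULL, reviewer=Alice → Alice
id=15: assignee=NULL, reviewer=NULL, fallback_owner=Diego → Diego
id=16: assignee=Noor → Noor
id=17: assignee=NULL, reviewer=Farah → Farah

NULL, Jude, Yara, Sven, Tara, Farah, Alice, Diego, Noor, Farah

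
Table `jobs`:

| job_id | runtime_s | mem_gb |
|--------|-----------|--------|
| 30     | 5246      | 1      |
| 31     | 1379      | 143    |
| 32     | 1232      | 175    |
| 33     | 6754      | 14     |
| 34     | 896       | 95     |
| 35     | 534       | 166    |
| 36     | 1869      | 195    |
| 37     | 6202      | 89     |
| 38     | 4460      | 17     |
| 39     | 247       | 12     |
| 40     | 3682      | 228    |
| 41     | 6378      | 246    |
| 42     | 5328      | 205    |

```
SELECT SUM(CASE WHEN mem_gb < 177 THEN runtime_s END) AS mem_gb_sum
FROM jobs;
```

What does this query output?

26950

job_id=30: ✓ → 5246
job_id=31: ✓ → 1379
job_id=32: ✓ → 1232
job_id=33: ✓ → 6754
job_id=34: ✓ → 896
job_id=35: ✓ → 534
job_id=36: ✗
job_id=37: ✓ → 6202
job_id=38: ✓ → 4460
job_id=39: ✓ → 247
job_id=40: ✗
job_id=41: ✗
job_id=42: ✗
mem_gb_sum = 5246 + 1379 + 1232 + 6754 + 896 + 534 + 6202 + 4460 + 247 = 26950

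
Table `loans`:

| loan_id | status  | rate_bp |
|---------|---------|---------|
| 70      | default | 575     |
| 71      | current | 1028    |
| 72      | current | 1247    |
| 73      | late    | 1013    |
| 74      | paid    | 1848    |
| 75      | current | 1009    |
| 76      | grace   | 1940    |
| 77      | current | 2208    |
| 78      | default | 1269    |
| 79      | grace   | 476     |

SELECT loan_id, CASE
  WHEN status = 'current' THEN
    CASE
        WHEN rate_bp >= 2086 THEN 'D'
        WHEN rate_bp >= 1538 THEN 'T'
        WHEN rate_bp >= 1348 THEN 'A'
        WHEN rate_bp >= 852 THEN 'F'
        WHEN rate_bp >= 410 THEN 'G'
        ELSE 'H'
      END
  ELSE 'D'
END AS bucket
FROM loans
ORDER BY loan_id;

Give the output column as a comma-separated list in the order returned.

D, F, F, D, D, F, D, D, D, D

loan_id=70: status='default' → outer ELSE → D
loan_id=71: status='current' → inner[rate_bp >= 852] → F
loan_id=72: status='current' → inner[rate_bp >= 852] → F
loan_id=73: status='late' → outer ELSE → D
loan_id=74: status='paid' → outer ELSE → D
loan_id=75: status='current' → inner[rate_bp >= 852] → F
loan_id=76: status='grace' → outer ELSE → D
loan_id=77: status='current' → inner[rate_bp >= 2086] → D
loan_id=78: status='default' → outer ELSE → D
loan_id=79: status='grace' → outer ELSE → D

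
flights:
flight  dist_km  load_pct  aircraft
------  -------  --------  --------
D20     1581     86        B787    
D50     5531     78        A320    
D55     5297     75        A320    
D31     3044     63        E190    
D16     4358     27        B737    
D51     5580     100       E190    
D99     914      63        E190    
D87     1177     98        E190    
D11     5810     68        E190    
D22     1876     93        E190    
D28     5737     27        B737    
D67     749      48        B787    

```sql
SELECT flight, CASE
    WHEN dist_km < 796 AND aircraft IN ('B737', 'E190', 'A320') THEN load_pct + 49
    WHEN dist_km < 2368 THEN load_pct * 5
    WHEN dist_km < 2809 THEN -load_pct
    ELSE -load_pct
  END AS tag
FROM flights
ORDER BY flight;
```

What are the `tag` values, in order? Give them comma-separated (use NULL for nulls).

-68, -27, 430, 465, -27, -63, -78, -100, -75, 240, 490, 315

flight=D11: ELSE → -68
flight=D16: ELSE → -27
flight=D20: dist_km < 2368 → 430
flight=D22: dist_km < 2368 → 465
flight=D28: ELSE → -27
flight=D31: ELSE → -63
flight=D50: ELSE → -78
flight=D51: ELSE → -100
flight=D55: ELSE → -75
flight=D67: dist_km < 2368 → 240
flight=D87: dist_km < 2368 → 490
flight=D99: dist_km < 2368 → 315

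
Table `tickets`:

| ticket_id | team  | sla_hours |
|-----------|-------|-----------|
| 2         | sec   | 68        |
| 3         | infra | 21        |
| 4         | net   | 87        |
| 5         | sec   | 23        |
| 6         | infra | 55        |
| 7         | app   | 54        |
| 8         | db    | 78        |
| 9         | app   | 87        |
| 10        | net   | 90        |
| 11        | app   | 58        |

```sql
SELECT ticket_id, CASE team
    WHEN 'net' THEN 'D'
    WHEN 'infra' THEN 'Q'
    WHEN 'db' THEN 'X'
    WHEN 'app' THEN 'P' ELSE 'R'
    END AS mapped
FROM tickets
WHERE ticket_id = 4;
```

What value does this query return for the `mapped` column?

D

ticket_id = 4: team=net, sla_hours=87.
team='net' → true → D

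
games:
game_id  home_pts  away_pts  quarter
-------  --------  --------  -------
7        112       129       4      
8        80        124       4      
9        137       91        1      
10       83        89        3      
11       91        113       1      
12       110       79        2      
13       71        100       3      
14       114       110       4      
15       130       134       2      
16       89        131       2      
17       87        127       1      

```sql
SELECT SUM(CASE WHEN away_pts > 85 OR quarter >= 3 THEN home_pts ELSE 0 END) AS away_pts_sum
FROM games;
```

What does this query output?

994

game_id=7: ✓ → 112
game_id=8: ✓ → 80
game_id=9: ✓ → 137
game_id=10: ✓ → 83
game_id=11: ✓ → 91
game_id=12: ✗
game_id=13: ✓ → 71
game_id=14: ✓ → 114
game_id=15: ✓ → 130
game_id=16: ✓ → 89
game_id=17: ✓ → 87
away_pts_sum = 112 + 80 + 137 + 83 + 91 + 71 + 114 + 130 + 89 + 87 = 994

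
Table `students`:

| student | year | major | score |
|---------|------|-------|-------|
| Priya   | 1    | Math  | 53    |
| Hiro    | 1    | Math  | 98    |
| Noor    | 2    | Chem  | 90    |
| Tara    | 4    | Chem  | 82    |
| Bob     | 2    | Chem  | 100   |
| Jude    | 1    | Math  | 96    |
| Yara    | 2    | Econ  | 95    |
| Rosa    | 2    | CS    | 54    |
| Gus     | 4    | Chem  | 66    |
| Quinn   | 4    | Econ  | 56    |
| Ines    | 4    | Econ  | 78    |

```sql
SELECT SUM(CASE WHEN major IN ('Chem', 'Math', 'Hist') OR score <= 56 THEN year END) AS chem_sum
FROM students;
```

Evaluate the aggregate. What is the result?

student=Priya: ✓ → 1
student=Hiro: ✓ → 1
student=Noor: ✓ → 2
student=Tara: ✓ → 4
student=Bob: ✓ → 2
student=Jude: ✓ → 1
student=Yara: ✗
student=Rosa: ✓ → 2
student=Gus: ✓ → 4
student=Quinn: ✓ → 4
student=Ines: ✗
chem_sum = 1 + 1 + 2 + 4 + 2 + 1 + 2 + 4 + 4 = 21

21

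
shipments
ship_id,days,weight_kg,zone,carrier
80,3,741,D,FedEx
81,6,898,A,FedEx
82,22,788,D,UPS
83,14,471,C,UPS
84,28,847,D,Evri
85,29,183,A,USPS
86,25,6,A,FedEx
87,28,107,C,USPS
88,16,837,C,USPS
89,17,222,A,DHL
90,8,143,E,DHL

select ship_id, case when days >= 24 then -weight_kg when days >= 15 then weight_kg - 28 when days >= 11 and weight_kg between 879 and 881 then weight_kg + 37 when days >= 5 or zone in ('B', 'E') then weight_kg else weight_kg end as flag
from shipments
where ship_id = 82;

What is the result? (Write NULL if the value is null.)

760

ship_id = 82: days=22, weight_kg=788, zone=D, carrier=UPS.
days >= 24 → false
days >= 15 → true → 760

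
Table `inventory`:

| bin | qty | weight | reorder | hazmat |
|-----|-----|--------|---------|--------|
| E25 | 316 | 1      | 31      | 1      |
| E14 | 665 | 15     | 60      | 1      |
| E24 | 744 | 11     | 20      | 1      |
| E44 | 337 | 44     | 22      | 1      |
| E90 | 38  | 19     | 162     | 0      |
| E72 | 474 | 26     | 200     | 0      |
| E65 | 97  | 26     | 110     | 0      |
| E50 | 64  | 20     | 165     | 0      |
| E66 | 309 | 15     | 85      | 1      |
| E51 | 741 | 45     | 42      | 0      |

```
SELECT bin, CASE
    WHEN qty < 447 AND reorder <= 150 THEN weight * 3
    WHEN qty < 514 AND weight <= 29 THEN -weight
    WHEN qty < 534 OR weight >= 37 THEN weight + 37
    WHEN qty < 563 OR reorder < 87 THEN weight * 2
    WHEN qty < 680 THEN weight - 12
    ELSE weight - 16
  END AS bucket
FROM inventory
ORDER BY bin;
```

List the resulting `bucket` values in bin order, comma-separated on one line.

30, 22, 3, 132, -20, 82, 78, 45, -26, -19

bin=E14: qty < 563 OR reorder < 87 → 30
bin=E24: qty < 563 OR reorder < 87 → 22
bin=E25: qty < 447 AND reorder <= 150 → 3
bin=E44: qty < 447 AND reorder <= 150 → 132
bin=E50: qty < 514 AND weight <= 29 → -20
bin=E51: qty < 534 OR weight >= 37 → 82
bin=E65: qty < 447 AND reorder <= 150 → 78
bin=E66: qty < 447 AND reorder <= 150 → 45
bin=E72: qty < 514 AND weight <= 29 → -26
bin=E90: qty < 514 AND weight <= 29 → -19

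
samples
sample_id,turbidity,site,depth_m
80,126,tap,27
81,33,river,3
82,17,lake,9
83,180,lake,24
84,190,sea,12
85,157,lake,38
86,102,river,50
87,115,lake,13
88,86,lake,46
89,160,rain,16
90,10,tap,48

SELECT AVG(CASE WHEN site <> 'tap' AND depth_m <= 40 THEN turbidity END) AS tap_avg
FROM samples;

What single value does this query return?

sample_id=80: ✗
sample_id=81: ✓ → 33
sample_id=82: ✓ → 17
sample_id=83: ✓ → 180
sample_id=84: ✓ → 190
sample_id=85: ✓ → 157
sample_id=86: ✗
sample_id=87: ✓ → 115
sample_id=88: ✗
sample_id=89: ✓ → 160
sample_id=90: ✗
tap_avg = (33 + 17 + 180 + 190 + 157 + 115 + 160) / 7 = 121.7142857143

121.7142857143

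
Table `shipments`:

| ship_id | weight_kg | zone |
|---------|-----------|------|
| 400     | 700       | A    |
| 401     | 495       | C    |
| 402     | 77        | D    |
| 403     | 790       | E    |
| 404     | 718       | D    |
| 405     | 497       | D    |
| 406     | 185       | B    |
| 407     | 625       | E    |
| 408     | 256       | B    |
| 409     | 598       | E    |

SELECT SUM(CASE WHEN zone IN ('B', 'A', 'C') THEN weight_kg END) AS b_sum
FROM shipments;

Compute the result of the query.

1636

ship_id=400: ✓ → 700
ship_id=401: ✓ → 495
ship_id=402: ✗
ship_id=403: ✗
ship_id=404: ✗
ship_id=405: ✗
ship_id=406: ✓ → 185
ship_id=407: ✗
ship_id=408: ✓ → 256
ship_id=409: ✗
b_sum = 700 + 495 + 185 + 256 = 1636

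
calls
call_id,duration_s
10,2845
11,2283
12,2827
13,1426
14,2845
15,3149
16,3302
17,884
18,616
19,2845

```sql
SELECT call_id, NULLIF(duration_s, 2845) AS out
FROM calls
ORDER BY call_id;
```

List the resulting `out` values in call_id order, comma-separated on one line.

call_id=10: duration_s=2845 vs 2845: equal → NULL
call_id=11: duration_s=2283 vs 2845: differ → 2283
call_id=12: duration_s=2827 vs 2845: differ → 2827
call_id=13: duration_s=1426 vs 2845: differ → 1426
call_id=14: duration_s=2845 vs 2845: equal → NULL
call_id=15: duration_s=3149 vs 2845: differ → 3149
call_id=16: duration_s=3302 vs 2845: differ → 3302
call_id=17: duration_s=884 vs 2845: differ → 884
call_id=18: duration_s=616 vs 2845: differ → 616
call_id=19: duration_s=2845 vs 2845: equal → NULL

NULL, 2283, 2827, 1426, NULL, 3149, 3302, 884, 616, NULL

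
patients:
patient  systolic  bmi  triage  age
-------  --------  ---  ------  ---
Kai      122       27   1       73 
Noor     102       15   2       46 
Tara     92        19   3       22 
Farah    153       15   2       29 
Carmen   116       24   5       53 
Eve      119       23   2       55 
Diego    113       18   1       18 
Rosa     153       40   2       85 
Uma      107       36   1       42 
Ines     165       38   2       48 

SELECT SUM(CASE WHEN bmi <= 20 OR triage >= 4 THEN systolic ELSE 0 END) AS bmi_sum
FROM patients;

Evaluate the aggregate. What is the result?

patient=Kai: ✗
patient=Noor: ✓ → 102
patient=Tara: ✓ → 92
patient=Farah: ✓ → 153
patient=Carmen: ✓ → 116
patient=Eve: ✗
patient=Diego: ✓ → 113
patient=Rosa: ✗
patient=Uma: ✗
patient=Ines: ✗
bmi_sum = 102 + 92 + 153 + 116 + 113 = 576

576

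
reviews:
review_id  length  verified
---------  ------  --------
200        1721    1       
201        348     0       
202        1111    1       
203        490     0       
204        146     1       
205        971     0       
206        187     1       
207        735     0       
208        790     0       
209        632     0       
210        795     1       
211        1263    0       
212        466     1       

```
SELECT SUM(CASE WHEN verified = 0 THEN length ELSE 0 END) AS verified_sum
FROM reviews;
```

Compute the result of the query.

5229

review_id=200: ✗
review_id=201: ✓ → 348
review_id=202: ✗
review_id=203: ✓ → 490
review_id=204: ✗
review_id=205: ✓ → 971
review_id=206: ✗
review_id=207: ✓ → 735
review_id=208: ✓ → 790
review_id=209: ✓ → 632
review_id=210: ✗
review_id=211: ✓ → 1263
review_id=212: ✗
verified_sum = 348 + 490 + 971 + 735 + 790 + 632 + 1263 = 5229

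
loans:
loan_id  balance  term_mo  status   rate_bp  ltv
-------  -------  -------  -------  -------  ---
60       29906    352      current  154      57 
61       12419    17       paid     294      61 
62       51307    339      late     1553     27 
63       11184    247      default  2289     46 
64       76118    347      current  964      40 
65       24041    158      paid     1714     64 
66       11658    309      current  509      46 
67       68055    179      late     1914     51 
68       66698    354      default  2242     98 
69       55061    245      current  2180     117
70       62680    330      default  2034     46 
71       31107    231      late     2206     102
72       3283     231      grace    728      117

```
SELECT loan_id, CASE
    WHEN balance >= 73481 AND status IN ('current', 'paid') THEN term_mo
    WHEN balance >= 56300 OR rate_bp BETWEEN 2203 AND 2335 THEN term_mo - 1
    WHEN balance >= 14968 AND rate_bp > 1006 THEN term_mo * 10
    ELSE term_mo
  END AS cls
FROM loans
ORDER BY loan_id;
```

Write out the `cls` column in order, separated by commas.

352, 17, 3390, 246, 347, 1580, 309, 178, 353, 2450, 329, 230, 231

loan_id=60: ELSE → 352
loan_id=61: ELSE → 17
loan_id=62: balance >= 14968 AND rate_bp > 1006 → 3390
loan_id=63: balance >= 56300 OR rate_bp BETWEEN 2203 AND 2335 → 246
loan_id=64: balance >= 73481 AND status IN ('current', 'paid') → 347
loan_id=65: balance >= 14968 AND rate_bp > 1006 → 1580
loan_id=66: ELSE → 309
loan_id=67: balance >= 56300 OR rate_bp BETWEEN 2203 AND 2335 → 178
loan_id=68: balance >= 56300 OR rate_bp BETWEEN 2203 AND 2335 → 353
loan_id=69: balance >= 14968 AND rate_bp > 1006 → 2450
loan_id=70: balance >= 56300 OR rate_bp BETWEEN 2203 AND 2335 → 329
loan_id=71: balance >= 56300 OR rate_bp BETWEEN 2203 AND 2335 → 230
loan_id=72: ELSE → 231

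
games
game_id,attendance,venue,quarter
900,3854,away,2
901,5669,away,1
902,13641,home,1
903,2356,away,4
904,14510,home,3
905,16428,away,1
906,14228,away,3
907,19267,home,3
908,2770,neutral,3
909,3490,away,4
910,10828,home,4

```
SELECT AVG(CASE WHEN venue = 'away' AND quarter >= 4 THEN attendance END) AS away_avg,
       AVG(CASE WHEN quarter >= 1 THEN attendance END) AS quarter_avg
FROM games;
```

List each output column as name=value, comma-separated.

away_avg=2923, quarter_avg=9731

[away_avg: venue = 'away' AND quarter >= 4]
game_id=900: ✗
game_id=901: ✗
game_id=902: ✗
game_id=903: ✓ → 2356
game_id=904: ✗
game_id=905: ✗
game_id=906: ✗
game_id=907: ✗
game_id=908: ✗
game_id=909: ✓ → 3490
game_id=910: ✗
away_avg = (2356 + 3490) / 2 = 2923
—
[quarter_avg: quarter >= 1]
game_id=900: ✓ → 3854
game_id=901: ✓ → 5669
game_id=902: ✓ → 13641
game_id=903: ✓ → 2356
game_id=904: ✓ → 14510
game_id=905: ✓ → 16428
game_id=906: ✓ → 14228
game_id=907: ✓ → 19267
game_id=908: ✓ → 2770
game_id=909: ✓ → 3490
game_id=910: ✓ → 10828
quarter_avg = (3854 + 5669 + 13641 + 2356 + 14510 + 16428 + 14228 + 19267 + 2770 + 3490 + 10828) / 11 = 9731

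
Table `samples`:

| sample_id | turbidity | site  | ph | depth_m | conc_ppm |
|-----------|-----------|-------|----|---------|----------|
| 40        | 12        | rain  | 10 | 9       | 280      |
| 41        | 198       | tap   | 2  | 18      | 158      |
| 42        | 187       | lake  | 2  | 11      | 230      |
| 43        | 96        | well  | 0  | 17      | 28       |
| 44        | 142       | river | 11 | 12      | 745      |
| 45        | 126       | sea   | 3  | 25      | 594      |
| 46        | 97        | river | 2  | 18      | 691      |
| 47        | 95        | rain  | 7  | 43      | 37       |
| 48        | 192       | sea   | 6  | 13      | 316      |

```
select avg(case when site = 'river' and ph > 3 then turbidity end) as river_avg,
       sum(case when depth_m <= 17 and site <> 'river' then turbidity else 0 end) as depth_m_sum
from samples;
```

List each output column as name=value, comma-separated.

[river_avg: site = 'river' and ph > 3]
sample_id=40: ✗
sample_id=41: ✗
sample_id=42: ✗
sample_id=43: ✗
sample_id=44: ✓ → 142
sample_id=45: ✗
sample_id=46: ✗
sample_id=47: ✗
sample_id=48: ✗
river_avg = 142
—
[depth_m_sum: depth_m <= 17 and site <> 'river']
sample_id=40: ✓ → 12
sample_id=41: ✗
sample_id=42: ✓ → 187
sample_id=43: ✓ → 96
sample_id=44: ✗
sample_id=45: ✗
sample_id=46: ✗
sample_id=47: ✗
sample_id=48: ✓ → 192
depth_m_sum = 12 + 187 + 96 + 192 = 487

river_avg=142, depth_m_sum=487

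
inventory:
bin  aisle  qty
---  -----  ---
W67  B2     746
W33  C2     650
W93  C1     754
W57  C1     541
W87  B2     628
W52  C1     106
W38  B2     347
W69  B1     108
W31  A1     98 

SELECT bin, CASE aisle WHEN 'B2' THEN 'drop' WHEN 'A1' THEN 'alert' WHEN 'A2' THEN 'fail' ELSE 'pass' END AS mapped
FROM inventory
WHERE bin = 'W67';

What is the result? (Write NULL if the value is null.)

drop

bin = W67: aisle=B2, qty=746.
aisle='B2' → true → drop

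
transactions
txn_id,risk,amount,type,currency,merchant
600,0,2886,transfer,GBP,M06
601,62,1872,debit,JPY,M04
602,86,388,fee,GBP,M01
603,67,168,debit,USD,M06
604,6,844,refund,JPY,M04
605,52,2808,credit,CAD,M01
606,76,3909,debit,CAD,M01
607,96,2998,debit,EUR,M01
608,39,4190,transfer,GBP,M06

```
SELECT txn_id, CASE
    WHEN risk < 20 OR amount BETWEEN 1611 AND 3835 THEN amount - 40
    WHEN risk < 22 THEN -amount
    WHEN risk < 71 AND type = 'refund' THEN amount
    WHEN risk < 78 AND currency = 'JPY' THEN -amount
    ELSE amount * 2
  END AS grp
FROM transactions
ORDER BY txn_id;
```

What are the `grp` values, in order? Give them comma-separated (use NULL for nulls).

2846, 1832, 776, 336, 804, 2768, 7818, 2958, 8380

txn_id=600: risk < 20 OR amount BETWEEN 1611 AND 3835 → 2846
txn_id=601: risk < 20 OR amount BETWEEN 1611 AND 3835 → 1832
txn_id=602: ELSE → 776
txn_id=603: ELSE → 336
txn_id=604: risk < 20 OR amount BETWEEN 1611 AND 3835 → 804
txn_id=605: risk < 20 OR amount BETWEEN 1611 AND 3835 → 2768
txn_id=606: ELSE → 7818
txn_id=607: risk < 20 OR amount BETWEEN 1611 AND 3835 → 2958
txn_id=608: ELSE → 8380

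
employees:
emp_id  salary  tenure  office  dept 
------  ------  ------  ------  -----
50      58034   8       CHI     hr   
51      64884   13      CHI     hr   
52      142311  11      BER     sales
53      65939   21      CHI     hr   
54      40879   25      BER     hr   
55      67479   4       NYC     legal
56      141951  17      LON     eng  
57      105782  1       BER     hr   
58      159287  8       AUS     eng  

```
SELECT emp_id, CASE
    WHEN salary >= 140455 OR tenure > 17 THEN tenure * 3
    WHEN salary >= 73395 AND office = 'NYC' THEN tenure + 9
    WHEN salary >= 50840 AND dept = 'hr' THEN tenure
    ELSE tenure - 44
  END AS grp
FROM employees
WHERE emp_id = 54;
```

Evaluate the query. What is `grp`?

75

emp_id = 54: salary=40879, tenure=25, office=BER, dept=hr.
salary >= 140455 OR tenure > 17 → true → 75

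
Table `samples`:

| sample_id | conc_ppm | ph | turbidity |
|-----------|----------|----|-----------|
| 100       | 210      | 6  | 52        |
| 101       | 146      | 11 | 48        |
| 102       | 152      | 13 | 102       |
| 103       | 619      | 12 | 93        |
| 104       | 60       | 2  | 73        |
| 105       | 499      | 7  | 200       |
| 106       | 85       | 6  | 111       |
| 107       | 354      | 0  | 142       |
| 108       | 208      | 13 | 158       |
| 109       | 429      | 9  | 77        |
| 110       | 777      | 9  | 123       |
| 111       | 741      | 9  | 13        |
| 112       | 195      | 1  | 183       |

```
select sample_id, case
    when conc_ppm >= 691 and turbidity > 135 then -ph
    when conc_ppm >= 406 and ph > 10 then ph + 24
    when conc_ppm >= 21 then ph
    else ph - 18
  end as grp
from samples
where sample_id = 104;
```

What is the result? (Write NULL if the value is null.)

2

sample_id = 104: conc_ppm=60, ph=2, turbidity=73.
conc_ppm >= 691 and turbidity > 135 → false
conc_ppm >= 406 and ph > 10 → false
conc_ppm >= 21 → true → 2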